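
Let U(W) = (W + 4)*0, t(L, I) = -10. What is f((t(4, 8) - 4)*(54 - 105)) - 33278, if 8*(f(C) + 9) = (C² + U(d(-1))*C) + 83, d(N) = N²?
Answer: 243583/8 ≈ 30448.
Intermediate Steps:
U(W) = 0 (U(W) = (4 + W)*0 = 0)
f(C) = 11/8 + C²/8 (f(C) = -9 + ((C² + 0*C) + 83)/8 = -9 + ((C² + 0) + 83)/8 = -9 + (C² + 83)/8 = -9 + (83 + C²)/8 = -9 + (83/8 + C²/8) = 11/8 + C²/8)
f((t(4, 8) - 4)*(54 - 105)) - 33278 = (11/8 + ((-10 - 4)*(54 - 105))²/8) - 33278 = (11/8 + (-14*(-51))²/8) - 33278 = (11/8 + (⅛)*714²) - 33278 = (11/8 + (⅛)*509796) - 33278 = (11/8 + 127449/2) - 33278 = 509807/8 - 33278 = 243583/8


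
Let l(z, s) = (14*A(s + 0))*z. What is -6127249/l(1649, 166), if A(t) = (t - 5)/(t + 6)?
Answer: -526943414/1858423 ≈ -283.54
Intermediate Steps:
A(t) = (-5 + t)/(6 + t)
l(z, s) = 14*z*(-5 + s)/(6 + s) (l(z, s) = (14*((-5 + (s + 0))/(6 + (s + 0))))*z = (14*((-5 + s)/(6 + s)))*z = (14*(-5 + s)/(6 + s))*z = 14*z*(-5 + s)/(6 + s))
-6127249/l(1649, 166) = -6127249*(6 + 166)/(23086*(-5 + 166)) = -6127249/(14*1649*161/172) = -6127249/(14*1649*(1/172)*161) = -6127249/1858423/86 = -6127249*86/1858423 = -526943414/1858423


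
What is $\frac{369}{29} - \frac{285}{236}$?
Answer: $\frac{78819}{6844} \approx 11.517$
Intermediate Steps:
$\frac{369}{29} - \frac{285}{236} = \frac{78819}{6844}$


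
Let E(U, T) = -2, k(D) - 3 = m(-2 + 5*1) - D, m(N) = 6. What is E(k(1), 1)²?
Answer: 4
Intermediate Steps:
k(D) = 9 - D (k(D) = 3 + (6 - D) = 9 - D)
E(k(1), 1)² = (-2)² = 4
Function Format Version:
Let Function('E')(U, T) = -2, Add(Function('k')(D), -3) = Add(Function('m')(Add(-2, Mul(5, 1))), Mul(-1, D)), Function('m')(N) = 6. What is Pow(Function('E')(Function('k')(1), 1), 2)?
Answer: 4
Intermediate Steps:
Function('k')(D) = Add(9, Mul(-1, D)) (Function('k')(D) = Add(3, Add(6, Mul(-1, D))) = Add(9, Mul(-1, D)))
Pow(Function('E')(Function('k')(1), 1), 2) = Pow(-2, 2) = 4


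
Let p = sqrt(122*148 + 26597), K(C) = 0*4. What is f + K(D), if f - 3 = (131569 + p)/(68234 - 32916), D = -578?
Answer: 237523/35318 + sqrt(44653)/35318 ≈ 6.7312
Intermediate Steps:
K(C) = 0
p = sqrt(44653) (p = sqrt(18056 + 26597) = sqrt(44653) ≈ 211.31)
f = 237523/35318 + sqrt(44653)/35318 (f = 3 + (131569 + sqrt(44653))/(68234 - 32916) = 3 + (131569 + sqrt(44653))/35318 = 3 + (131569 + sqrt(44653))*(1/35318) = 3 + (131569/35318 + sqrt(44653)/35318) = 237523/35318 + sqrt(44653)/35318 ≈ 6.7312)
f + K(D) = (237523/35318 + sqrt(44653)/35318) + 0 = 237523/35318 + sqrt(44653)/35318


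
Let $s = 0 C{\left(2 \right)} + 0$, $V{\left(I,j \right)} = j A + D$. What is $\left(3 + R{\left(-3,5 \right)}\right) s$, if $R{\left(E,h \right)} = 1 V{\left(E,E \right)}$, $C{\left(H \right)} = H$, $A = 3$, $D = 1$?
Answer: $0$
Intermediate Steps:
$V{\left(I,j \right)} = 1 + 3 j$ ($V{\left(I,j \right)} = j 3 + 1 = 3 j + 1 = 1 + 3 j$)
$R{\left(E,h \right)} = 1 + 3 E$ ($R{\left(E,h \right)} = 1 \left(1 + 3 E\right) = 1 + 3 E$)
$s = 0$ ($s = 0 \cdot 2 + 0 = 0 + 0 = 0$)
$\left(3 + R{\left(-3,5 \right)}\right) s = \left(3 + \left(1 + 3 \left(-3\right)\right)\right) 0 = \left(3 + \left(1 - 9\right)\right) 0 = \left(3 - 8\right) 0 = \left(-5\right) 0 = 0$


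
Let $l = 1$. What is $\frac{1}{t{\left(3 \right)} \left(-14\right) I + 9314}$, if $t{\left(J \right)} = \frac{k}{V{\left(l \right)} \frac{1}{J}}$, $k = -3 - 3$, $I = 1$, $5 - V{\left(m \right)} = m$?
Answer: $\frac{1}{9377} \approx 0.00010664$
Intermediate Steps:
$V{\left(m \right)} = 5 - m$
$k = -6$
$t{\left(J \right)} = - \frac{3 J}{2}$ ($t{\left(J \right)} = - \frac{6}{\left(5 - 1\right) \frac{1}{J}} = - \frac{6}{4 \frac{1}{J}} = - 6 \frac{J}{4} = - \frac{3 J}{2}$)
$\frac{1}{t{\left(3 \right)} \left(-14\right) I + 9314} = \frac{1}{\left(- \frac{3}{2}\right) 3 \left(-14\right) 1 + 9314} = \frac{1}{\left(- \frac{9}{2}\right) \left(-14\right) 1 + 9314} = \frac{1}{63 \cdot 1 + 9314} = \frac{1}{63 + 9314} = \frac{1}{9377}$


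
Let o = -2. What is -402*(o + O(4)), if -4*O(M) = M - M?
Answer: 804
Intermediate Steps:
O(M) = 0 (O(M) = -(M - M)/4 = -1/4*0 = 0)
-402*(o + O(4)) = -402*(-2 + 0) = -402*(-2) = 804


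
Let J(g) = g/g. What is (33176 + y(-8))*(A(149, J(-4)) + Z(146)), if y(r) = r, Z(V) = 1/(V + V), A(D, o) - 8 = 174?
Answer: 440678340/73 ≈ 6.0367e+6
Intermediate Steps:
J(g) = 1
A(D, o) = 182 (A(D, o) = 8 + 174 = 182)
Z(V) = 1/(2*V)
(33176 + y(-8))*(A(149, J(-4)) + Z(146)) = (33176 - 8)*(182 + (½)/146) = 33168*(182 + (½)*(1/146)) = 33168*(182 + 1/292) = 33168*(53145/292) = 440678340/73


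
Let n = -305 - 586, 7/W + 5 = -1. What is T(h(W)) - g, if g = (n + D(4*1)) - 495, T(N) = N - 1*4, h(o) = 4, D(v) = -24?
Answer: 1410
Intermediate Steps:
W = -7/6 (W = 7/(-5 - 1) = 7/(-6) = 7*(-1/6) = -7/6 ≈ -1.1667)
n = -891
T(N) = -4 + N (T(N) = N - 4 = -4 + N)
g = -1410 (g = (-891 - 24) - 495 = -915 - 495 = -1410)
T(h(W)) - g = (-4 + 4) - 1*(-1410) = 0 + 1410 = 1410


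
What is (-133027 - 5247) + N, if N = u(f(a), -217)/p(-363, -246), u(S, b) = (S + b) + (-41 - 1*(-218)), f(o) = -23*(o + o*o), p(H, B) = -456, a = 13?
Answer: -31524359/228 ≈ -1.3826e+5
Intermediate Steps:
f(o) = -23*o - 23*o² (f(o) = -23*(o + o²) = -23*o - 23*o²)
u(S, b) = 177 + S + b (u(S, b) = (S + b) + (-41 + 218) = (S + b) + 177 = 177 + S + b)
N = 2113/228 (N = (177 - 23*13*(1 + 13) - 217)/(-456) = (177 - 23*13*14 - 217)*(-1/456) = (177 - 4186 - 217)*(-1/456) = -4226*(-1/456) = 2113/228 ≈ 9.2675)
(-133027 - 5247) + N = (-133027 - 5247) + 2113/228 = -138274 + 2113/228 = -31524359/228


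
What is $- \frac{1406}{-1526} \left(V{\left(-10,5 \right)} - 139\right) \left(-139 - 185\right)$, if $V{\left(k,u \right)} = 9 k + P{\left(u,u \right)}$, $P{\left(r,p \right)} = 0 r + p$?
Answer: $\frac{7288704}{109} \approx 66869.0$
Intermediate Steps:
$P{\left(r,p \right)} = p$ ($P{\left(r,p \right)} = 0 + p = p$)
$V{\left(k,u \right)} = u + 9 k$ ($V{\left(k,u \right)} = 9 k + u = u + 9 k$)
$- \frac{1406}{-1526} \left(V{\left(-10,5 \right)} - 139\right) \left(-139 - 185\right) = - \frac{1406}{-1526} \left(\left(5 + 9 \left(-10\right)\right) - 139\right) \left(-139 - 185\right) = \left(-1406\right) \left(- \frac{1}{1526}\right) \left(\left(5 - 90\right) - 139\right) \left(-324\right) = \frac{703 \left(-85 - 139\right) \left(-324\right)}{763} = \frac{703 \left(\left(-224\right) \left(-324\right)\right)}{763} = \frac{703}{763} \cdot 72576 = \frac{7288704}{109}$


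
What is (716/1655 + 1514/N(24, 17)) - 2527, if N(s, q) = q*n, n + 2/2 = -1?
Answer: -72337808/28135 ≈ -2571.1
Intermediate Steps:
n = -2 (n = -1 - 1 = -2)
N(s, q) = -2*q (N(s, q) = q*(-2) = -2*q)
(716/1655 + 1514/N(24, 17)) - 2527 = (716/1655 + 1514/((-2*17))) - 2527 = (716*(1/1655) + 1514/(-34)) - 2527 = (716/1655 + 1514*(-1/34)) - 2527 = (716/1655 - 757/17) - 2527 = -1240663/28135 - 2527 = -72337808/28135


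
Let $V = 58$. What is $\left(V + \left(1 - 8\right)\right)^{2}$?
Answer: $2601$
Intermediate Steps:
$\left(V + \left(1 - 8\right)\right)^{2} = \left(58 + \left(1 - 8\right)\right)^{2} = \left(58 - 7\right)^{2} = 51^{2} = 2601$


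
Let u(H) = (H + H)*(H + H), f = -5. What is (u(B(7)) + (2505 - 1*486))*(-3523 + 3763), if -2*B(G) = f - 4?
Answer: 504000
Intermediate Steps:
B(G) = 9/2 (B(G) = -(-5 - 4)/2 = -½*(-9) = 9/2)
u(H) = 4*H² (u(H) = (2*H)*(2*H) = 4*H²)
(u(B(7)) + (2505 - 1*486))*(-3523 + 3763) = (4*(9/2)² + (2505 - 1*486))*(-3523 + 3763) = (4*(81/4) + (2505 - 486))*240 = (81 + 2019)*240 = 2100*240 = 504000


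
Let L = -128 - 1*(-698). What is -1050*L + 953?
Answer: -597547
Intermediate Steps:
L = 570 (L = -128 + 698 = 570)
-1050*L + 953 = -1050*570 + 953 = -598500 + 953 = -597547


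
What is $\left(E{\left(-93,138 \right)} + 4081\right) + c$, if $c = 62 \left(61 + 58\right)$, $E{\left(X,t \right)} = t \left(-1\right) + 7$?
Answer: $11328$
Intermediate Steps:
$E{\left(X,t \right)} = 7 - t$ ($E{\left(X,t \right)} = - t + 7 = 7 - t$)
$c = 7378$ ($c = 62 \cdot 119 = 7378$)
$\left(E{\left(-93,138 \right)} + 4081\right) + c = \left(\left(7 - 138\right) + 4081\right) + 7378 = \left(-131 + 4081\right) + 7378 = 3950 + 7378 = 11328$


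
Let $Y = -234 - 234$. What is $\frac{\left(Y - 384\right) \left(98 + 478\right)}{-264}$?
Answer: $\frac{20448}{11} \approx 1858.9$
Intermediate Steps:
$Y = -468$ ($Y = -234 - 234 = -468$)
$\frac{\left(Y - 384\right) \left(98 + 478\right)}{-264} = \frac{\left(-468 - 384\right) \left(98 + 478\right)}{-264} = \left(-852\right) 576 \left(- \frac{1}{264}\right) = \left(-490752\right) \left(- \frac{1}{264}\right) = \frac{20448}{11}$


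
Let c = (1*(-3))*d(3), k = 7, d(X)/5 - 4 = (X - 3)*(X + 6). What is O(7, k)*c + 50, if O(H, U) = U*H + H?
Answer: -3310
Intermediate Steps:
d(X) = 20 + 5*(-3 + X)*(6 + X) (d(X) = 20 + 5*((X - 3)*(X + 6)) = 20 + 5*((-3 + X)*(6 + X)) = 20 + 5*(-3 + X)*(6 + X))
O(H, U) = H + H*U (O(H, U) = H*U + H = H + H*U)
c = -60 (c = (1*(-3))*(-70 + 5*3² + 15*3) = -3*(-70 + 5*9 + 45) = -3*(-70 + 45 + 45) = -3*20 = -60)
O(7, k)*c + 50 = (7*(1 + 7))*(-60) + 50 = (7*8)*(-60) + 50 = 56*(-60) + 50 = -3360 + 50 = -3310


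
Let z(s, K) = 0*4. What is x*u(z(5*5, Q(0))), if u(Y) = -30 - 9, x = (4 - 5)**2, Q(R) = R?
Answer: -39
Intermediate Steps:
z(s, K) = 0
x = 1 (x = (-1)**2 = 1)
u(Y) = -39
x*u(z(5*5, Q(0))) = 1*(-39) = -39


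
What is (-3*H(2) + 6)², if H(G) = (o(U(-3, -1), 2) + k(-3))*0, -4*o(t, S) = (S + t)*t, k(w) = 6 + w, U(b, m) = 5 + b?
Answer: 36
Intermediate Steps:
o(t, S) = -t*(S + t)/4 (o(t, S) = -(S + t)*t/4 = -t*(S + t)/4)
H(G) = 0 (H(G) = (-(5 - 3)*(2 + (5 - 3))/4 + (6 - 3))*0 = (-¼*2*(2 + 2) + 3)*0 = (-¼*2*4 + 3)*0 = (-2 + 3)*0 = 1*0 = 0)
(-3*H(2) + 6)² = (-3*0 + 6)² = (0 + 6)² = 6² = 36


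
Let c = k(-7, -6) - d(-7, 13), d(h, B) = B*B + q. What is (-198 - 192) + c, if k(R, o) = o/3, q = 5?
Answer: -566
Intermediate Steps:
k(R, o) = o/3 (k(R, o) = o*(⅓) = o/3)
d(h, B) = 5 + B² (d(h, B) = B*B + 5 = B² + 5 = 5 + B²)
c = -176 (c = (⅓)*(-6) - (5 + 13²) = -2 - (5 + 169) = -2 - 1*174 = -2 - 174 = -176)
(-198 - 192) + c = (-198 - 192) - 176 = -390 - 176 = -566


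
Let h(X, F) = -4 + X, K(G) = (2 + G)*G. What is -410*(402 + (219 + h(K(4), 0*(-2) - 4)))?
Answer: -262810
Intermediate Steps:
K(G) = G*(2 + G)
-410*(402 + (219 + h(K(4), 0*(-2) - 4))) = -410*(402 + (219 + (-4 + 4*(2 + 4)))) = -410*(402 + (219 + (-4 + 4*6))) = -410*(402 + (219 + (-4 + 24))) = -410*(402 + (219 + 20)) = -410*(402 + 239) = -410*641 = -262810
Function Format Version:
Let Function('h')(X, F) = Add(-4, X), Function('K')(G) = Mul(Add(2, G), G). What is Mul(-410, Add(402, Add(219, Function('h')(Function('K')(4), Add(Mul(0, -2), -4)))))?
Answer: -262810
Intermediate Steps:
Function('K')(G) = Mul(G, Add(2, G))
Mul(-410, Add(402, Add(219, Function('h')(Function('K')(4), Add(Mul(0, -2), -4))))) = Mul(-410, Add(402, Add(219, Add(-4, Mul(4, Add(2, 4)))))) = Mul(-410, Add(402, Add(219, Add(-4, Mul(4, 6))))) = Mul(-410, Add(402, Add(219, Add(-4, 24)))) = Mul(-410, Add(402, Add(219, 20))) = Mul(-410, Add(402, 239)) = Mul(-410, 641) = -262810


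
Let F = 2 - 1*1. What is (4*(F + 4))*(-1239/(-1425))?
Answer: 1652/95 ≈ 17.389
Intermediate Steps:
F = 1 (F = 2 - 1 = 1)
(4*(F + 4))*(-1239/(-1425)) = (4*(1 + 4))*(-1239/(-1425)) = (4*5)*(-1239*(-1/1425)) = 20*(413/475) = 1652/95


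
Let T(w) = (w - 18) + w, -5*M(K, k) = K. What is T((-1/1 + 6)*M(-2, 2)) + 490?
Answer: 476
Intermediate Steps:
M(K, k) = -K/5
T(w) = -18 + 2*w (T(w) = (-18 + w) + w = -18 + 2*w)
T((-1/1 + 6)*M(-2, 2)) + 490 = (-18 + 2*((-1/1 + 6)*(-⅕*(-2)))) + 490 = (-18 + 2*((-1*1 + 6)*(⅖))) + 490 = (-18 + 2*((-1 + 6)*(⅖))) + 490 = (-18 + 2*(5*(⅖))) + 490 = (-18 + 2*2) + 490 = (-18 + 4) + 490 = -14 + 490 = 476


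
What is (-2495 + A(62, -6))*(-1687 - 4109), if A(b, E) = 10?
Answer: 14403060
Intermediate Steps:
(-2495 + A(62, -6))*(-1687 - 4109) = (-2495 + 10)*(-1687 - 4109) = -2485*(-5796) = 14403060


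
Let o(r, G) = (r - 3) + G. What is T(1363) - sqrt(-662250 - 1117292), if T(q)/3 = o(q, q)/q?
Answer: 8169/1363 - I*sqrt(1779542) ≈ 5.9934 - 1334.0*I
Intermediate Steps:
o(r, G) = -3 + G + r (o(r, G) = (-3 + r) + G = -3 + G + r)
T(q) = 3*(-3 + 2*q)/q (T(q) = 3*((-3 + q + q)/q) = 3*((-3 + 2*q)/q) = 3*(-3 + 2*q)/q)
T(1363) - sqrt(-662250 - 1117292) = (6 - 9/1363) - sqrt(-662250 - 1117292) = (6 - 9*1/1363) - sqrt(-1779542) = (6 - 9/1363) - I*sqrt(1779542) = 8169/1363 - I*sqrt(1779542)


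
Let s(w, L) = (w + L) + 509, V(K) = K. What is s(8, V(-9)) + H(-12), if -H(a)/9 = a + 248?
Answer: -1616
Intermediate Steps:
s(w, L) = 509 + L + w (s(w, L) = (L + w) + 509 = 509 + L + w)
H(a) = -2232 - 9*a (H(a) = -9*(a + 248) = -9*(248 + a) = -2232 - 9*a)
s(8, V(-9)) + H(-12) = (509 - 9 + 8) + (-2232 - 9*(-12)) = 508 + (-2232 + 108) = 508 - 2124 = -1616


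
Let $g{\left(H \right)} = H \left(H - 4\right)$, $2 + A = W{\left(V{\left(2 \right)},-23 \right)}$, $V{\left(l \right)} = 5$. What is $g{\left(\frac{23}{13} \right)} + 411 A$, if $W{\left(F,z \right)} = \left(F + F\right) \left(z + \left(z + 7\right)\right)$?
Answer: $- \frac{27228595}{169} \approx -1.6112 \cdot 10^{5}$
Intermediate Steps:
$W{\left(F,z \right)} = 2 F \left(7 + 2 z\right)$ ($W{\left(F,z \right)} = 2 F \left(z + \left(7 + z\right)\right) = 2 F \left(7 + 2 z\right)$)
$A = -392$ ($A = -2 + 2 \cdot 5 \left(7 + 2 \left(-23\right)\right) = -2 + 2 \cdot 5 \left(7 - 46\right) = -2 + 2 \cdot 5 \left(-39\right) = -2 - 390 = -392$)
$g{\left(H \right)} = H \left(-4 + H\right)$
$g{\left(\frac{23}{13} \right)} + 411 A = \frac{23}{13} \left(-4 + \frac{23}{13}\right) + 411 \left(-392\right) = 23 \cdot \frac{1}{13} \left(-4 + 23 \cdot \frac{1}{13}\right) - 161112 = \frac{23 \left(-4 + \frac{23}{13}\right)}{13} - 161112 = \frac{23}{13} \left(- \frac{29}{13}\right) - 161112 = - \frac{667}{169} - 161112 = - \frac{27228595}{169}$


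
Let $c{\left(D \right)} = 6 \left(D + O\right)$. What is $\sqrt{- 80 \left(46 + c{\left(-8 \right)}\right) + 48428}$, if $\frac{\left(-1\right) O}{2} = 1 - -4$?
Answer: $6 \sqrt{1483} \approx 231.06$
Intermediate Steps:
$O = -10$ ($O = - 2 \left(1 - -4\right) = - 2 \left(1 + 4\right) = \left(-2\right) 5 = -10$)
$c{\left(D \right)} = -60 + 6 D$ ($c{\left(D \right)} = 6 \left(D - 10\right) = 6 \left(-10 + D\right) = -60 + 6 D$)
$\sqrt{- 80 \left(46 + c{\left(-8 \right)}\right) + 48428} = \sqrt{- 80 \left(46 + \left(-60 + 6 \left(-8\right)\right)\right) + 48428} = \sqrt{- 80 \left(46 - 108\right) + 48428} = \sqrt{\left(-80\right) \left(-62\right) + 48428} = \sqrt{4960 + 48428} = \sqrt{53388} = 6 \sqrt{1483}$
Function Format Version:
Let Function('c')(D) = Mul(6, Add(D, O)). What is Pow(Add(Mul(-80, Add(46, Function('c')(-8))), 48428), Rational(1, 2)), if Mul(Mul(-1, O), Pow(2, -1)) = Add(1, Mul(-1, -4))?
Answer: Mul(6, Pow(1483, Rational(1, 2))) ≈ 231.06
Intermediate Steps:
O = -10 (O = Mul(-2, Add(1, Mul(-1, -4))) = Mul(-2, Add(1, 4)) = Mul(-2, 5) = -10)
Function('c')(D) = Add(-60, Mul(6, D)) (Function('c')(D) = Mul(6, Add(D, -10)) = Mul(6, Add(-10, D)) = Add(-60, Mul(6, D)))
Pow(Add(Mul(-80, Add(46, Function('c')(-8))), 48428), Rational(1, 2)) = Pow(Add(Mul(-80, Add(46, Add(-60, Mul(6, -8)))), 48428), Rational(1, 2)) = Pow(Add(Mul(-80, Add(46, Add(-60, -48))), 48428), Rational(1, 2)) = Pow(Add(Mul(-80, Add(46, -108)), 48428), Rational(1, 2)) = Pow(Add(Mul(-80, -62), 48428), Rational(1, 2)) = Pow(Add(4960, 48428), Rational(1, 2)) = Pow(53388, Rational(1, 2)) = Mul(6, Pow(1483, Rational(1, 2)))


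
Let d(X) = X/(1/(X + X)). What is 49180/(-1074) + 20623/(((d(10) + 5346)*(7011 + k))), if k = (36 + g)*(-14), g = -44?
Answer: -971396170669/21213732846 ≈ -45.791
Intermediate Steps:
d(X) = 2*X² (d(X) = X/(1/(2*X)) = X/((1/(2*X))) = X*(2*X) = 2*X²)
k = 112 (k = (36 - 44)*(-14) = -8*(-14) = 112)
49180/(-1074) + 20623/(((d(10) + 5346)*(7011 + k))) = 49180/(-1074) + 20623/(((2*10² + 5346)*(7011 + 112))) = 49180*(-1/1074) + 20623/(((2*100 + 5346)*7123)) = -24590/537 + 20623/(((200 + 5346)*7123)) = -24590/537 + 20623/((5546*7123)) = -24590/537 + 20623/39504158 = -971396170669/21213732846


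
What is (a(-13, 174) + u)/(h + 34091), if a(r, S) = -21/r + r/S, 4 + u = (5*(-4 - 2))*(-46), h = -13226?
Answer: 3115997/47196630 ≈ 0.066022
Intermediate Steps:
u = 1376 (u = -4 + (5*(-4 - 2))*(-46) = -4 + (5*(-6))*(-46) = -4 - 30*(-46) = -4 + 1380 = 1376)
(a(-13, 174) + u)/(h + 34091) = ((-21/(-13) - 13/174) + 1376)/(-13226 + 34091) = ((-21*(-1/13) - 13*1/174) + 1376)/20865 = ((21/13 - 13/174) + 1376)*(1/20865) = (3485/2262 + 1376)*(1/20865) = (3115997/2262)*(1/20865) = 3115997/47196630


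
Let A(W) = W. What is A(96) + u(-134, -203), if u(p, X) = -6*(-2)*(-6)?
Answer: 24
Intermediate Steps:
u(p, X) = -72 (u(p, X) = 12*(-6) = -72)
A(96) + u(-134, -203) = 96 - 72 = 24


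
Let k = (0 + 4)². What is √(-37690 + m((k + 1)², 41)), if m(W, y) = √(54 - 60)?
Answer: √(-37690 + I*√6) ≈ 0.0063 + 194.14*I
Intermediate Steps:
k = 16 (k = 4² = 16)
m(W, y) = I*√6 (m(W, y) = √(-6) = I*√6)
√(-37690 + m((k + 1)², 41)) = √(-37690 + I*√6)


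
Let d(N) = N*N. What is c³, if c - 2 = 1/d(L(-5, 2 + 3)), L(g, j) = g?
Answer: 132651/15625 ≈ 8.4897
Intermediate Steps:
d(N) = N²
c = 51/25 (c = 2 + 1/((-5)²) = 2 + 1/25 = 51/25 ≈ 2.0400)
c³ = (51/25)³ = 132651/15625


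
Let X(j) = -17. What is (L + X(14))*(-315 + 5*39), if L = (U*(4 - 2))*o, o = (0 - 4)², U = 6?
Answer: -21000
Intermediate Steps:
o = 16 (o = (-4)² = 16)
L = 192 (L = (6*(4 - 2))*16 = (6*2)*16 = 12*16 = 192)
(L + X(14))*(-315 + 5*39) = (192 - 17)*(-315 + 5*39) = 175*(-315 + 195) = 175*(-120) = -21000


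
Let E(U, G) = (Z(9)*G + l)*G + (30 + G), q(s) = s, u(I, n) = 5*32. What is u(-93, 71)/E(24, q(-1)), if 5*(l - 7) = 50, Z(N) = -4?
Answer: 20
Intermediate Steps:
u(I, n) = 160
l = 17 (l = 7 + (1/5)*50 = 7 + 10 = 17)
E(U, G) = 30 + G + G*(17 - 4*G) (E(U, G) = (-4*G + 17)*G + (30 + G) = (17 - 4*G)*G + (30 + G) = G*(17 - 4*G) + (30 + G) = 30 + G + G*(17 - 4*G))
u(-93, 71)/E(24, q(-1)) = 160/(30 - 4*(-1)**2 + 18*(-1)) = 160/(30 - 4*1 - 18) = 160/(30 - 4 - 18) = 160/8 = 160*(1/8) = 20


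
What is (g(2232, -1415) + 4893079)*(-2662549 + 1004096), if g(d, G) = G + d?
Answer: -8116296502888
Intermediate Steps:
(g(2232, -1415) + 4893079)*(-2662549 + 1004096) = ((-1415 + 2232) + 4893079)*(-2662549 + 1004096) = (817 + 4893079)*(-1658453) = 4893896*(-1658453) = -8116296502888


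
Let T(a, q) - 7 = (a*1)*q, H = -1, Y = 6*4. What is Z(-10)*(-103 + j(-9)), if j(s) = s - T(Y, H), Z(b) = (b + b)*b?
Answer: -19000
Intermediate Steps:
Y = 24
T(a, q) = 7 + a*q (T(a, q) = 7 + (a*1)*q = 7 + a*q)
Z(b) = 2*b² (Z(b) = (2*b)*b = 2*b²)
j(s) = 17 + s (j(s) = s - (7 + 24*(-1)) = s - (7 - 24) = s - 1*(-17) = s + 17 = 17 + s)
Z(-10)*(-103 + j(-9)) = (2*(-10)²)*(-103 + (17 - 9)) = (2*100)*(-103 + 8) = 200*(-95) = -19000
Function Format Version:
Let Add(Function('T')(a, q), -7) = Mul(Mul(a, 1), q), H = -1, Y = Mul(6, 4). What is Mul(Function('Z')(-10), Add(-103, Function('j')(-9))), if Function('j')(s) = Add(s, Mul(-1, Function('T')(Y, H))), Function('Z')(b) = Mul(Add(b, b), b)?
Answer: -19000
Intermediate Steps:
Y = 24
Function('T')(a, q) = Add(7, Mul(a, q)) (Function('T')(a, q) = Add(7, Mul(Mul(a, 1), q)) = Add(7, Mul(a, q)))
Function('Z')(b) = Mul(2, Pow(b, 2)) (Function('Z')(b) = Mul(Mul(2, b), b) = Mul(2, Pow(b, 2)))
Function('j')(s) = Add(17, s) (Function('j')(s) = Add(s, Mul(-1, Add(7, Mul(24, -1)))) = Add(s, Mul(-1, Add(7, -24))) = Add(s, Mul(-1, -17)) = Add(s, 17) = Add(17, s))
Mul(Function('Z')(-10), Add(-103, Function('j')(-9))) = Mul(Mul(2, Pow(-10, 2)), Add(-103, Add(17, -9))) = Mul(Mul(2, 100), Add(-103, 8)) = Mul(200, -95) = -19000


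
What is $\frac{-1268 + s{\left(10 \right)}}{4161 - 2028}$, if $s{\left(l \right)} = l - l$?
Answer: $- \frac{1268}{2133} \approx -0.59447$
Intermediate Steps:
$s{\left(l \right)} = 0$
$\frac{-1268 + s{\left(10 \right)}}{4161 - 2028} = \frac{-1268 + 0}{4161 - 2028} = - \frac{1268}{2133}$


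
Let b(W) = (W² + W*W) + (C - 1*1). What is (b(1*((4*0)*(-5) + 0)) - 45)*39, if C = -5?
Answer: -1989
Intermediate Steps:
b(W) = -6 + 2*W² (b(W) = (W² + W*W) + (-5 - 1*1) = (W² + W²) + (-5 - 1) = 2*W² - 6 = -6 + 2*W²)
(b(1*((4*0)*(-5) + 0)) - 45)*39 = ((-6 + 2*(1*((4*0)*(-5) + 0))²) - 45)*39 = ((-6 + 2*(1*(0*(-5) + 0))²) - 45)*39 = ((-6 + 2*(1*(0 + 0))²) - 45)*39 = ((-6 + 2*(1*0)²) - 45)*39 = ((-6 + 2*0²) - 45)*39 = ((-6 + 2*0) - 45)*39 = ((-6 + 0) - 45)*39 = (-6 - 45)*39 = -51*39 = -1989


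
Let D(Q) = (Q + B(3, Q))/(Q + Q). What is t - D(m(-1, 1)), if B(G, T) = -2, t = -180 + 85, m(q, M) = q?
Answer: -193/2 ≈ -96.500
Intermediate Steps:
t = -95
D(Q) = (-2 + Q)/(2*Q) (D(Q) = (Q - 2)/(Q + Q) = (-2 + Q)/((2*Q)) = (-2 + Q)*(1/(2*Q)) = (-2 + Q)/(2*Q))
t - D(m(-1, 1)) = -95 - (-2 - 1)/(2*(-1)) = -95 - (-1)*(-3)/2 = -95 - 1*3/2 = -95 - 3/2 = -193/2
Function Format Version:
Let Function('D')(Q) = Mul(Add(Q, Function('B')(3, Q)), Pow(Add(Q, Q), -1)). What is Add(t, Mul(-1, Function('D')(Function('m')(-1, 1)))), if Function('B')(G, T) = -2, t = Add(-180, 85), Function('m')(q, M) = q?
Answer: Rational(-193, 2) ≈ -96.500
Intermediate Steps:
t = -95
Function('D')(Q) = Mul(Rational(1, 2), Pow(Q, -1), Add(-2, Q)) (Function('D')(Q) = Mul(Add(Q, -2), Pow(Add(Q, Q), -1)) = Mul(Add(-2, Q), Pow(Mul(2, Q), -1)) = Mul(Add(-2, Q), Mul(Rational(1, 2), Pow(Q, -1))) = Mul(Rational(1, 2), Pow(Q, -1), Add(-2, Q)))
Add(t, Mul(-1, Function('D')(Function('m')(-1, 1)))) = Add(-95, Mul(-1, Mul(Rational(1, 2), Pow(-1, -1), Add(-2, -1)))) = Add(-95, Mul(-1, Mul(Rational(1, 2), -1, -3))) = Add(-95, Mul(-1, Rational(3, 2))) = Add(-95, Rational(-3, 2)) = Rational(-193, 2)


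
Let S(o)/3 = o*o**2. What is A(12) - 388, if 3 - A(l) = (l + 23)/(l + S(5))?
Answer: -149030/387 ≈ -385.09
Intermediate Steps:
S(o) = 3*o**3 (S(o) = 3*(o*o**2) = 3*o**3)
A(l) = 3 - (23 + l)/(375 + l) (A(l) = 3 - (l + 23)/(l + 3*5**3) = 3 - (23 + l)/(l + 3*125) = 3 - (23 + l)/(l + 375) = 3 - (23 + l)/(375 + l))
A(12) - 388 = 2*(551 + 12)/(375 + 12) - 388 = 2*563/387 - 388 = 2*(1/387)*563 - 388 = 1126/387 - 388 = -149030/387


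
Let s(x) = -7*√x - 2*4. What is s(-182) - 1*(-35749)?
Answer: 35741 - 7*I*√182 ≈ 35741.0 - 94.435*I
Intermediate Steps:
s(x) = -8 - 7*√x (s(x) = -7*√x - 8 = -8 - 7*√x)
s(-182) - 1*(-35749) = (-8 - 7*I*√182) - 1*(-35749) = (-8 - 7*I*√182) + 35749 = 35741 - 7*I*√182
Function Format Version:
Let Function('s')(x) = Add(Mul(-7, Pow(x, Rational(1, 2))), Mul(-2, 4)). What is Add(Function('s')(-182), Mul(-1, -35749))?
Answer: Add(35741, Mul(-7, I, Pow(182, Rational(1, 2)))) ≈ Add(35741., Mul(-94.435, I))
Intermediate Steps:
Function('s')(x) = Add(-8, Mul(-7, Pow(x, Rational(1, 2)))) (Function('s')(x) = Add(Mul(-7, Pow(x, Rational(1, 2))), -8) = Add(-8, Mul(-7, Pow(x, Rational(1, 2)))))
Add(Function('s')(-182), Mul(-1, -35749)) = Add(Add(-8, Mul(-7, Pow(-182, Rational(1, 2)))), Mul(-1, -35749)) = Add(Add(-8, Mul(-7, Mul(I, Pow(182, Rational(1, 2))))), 35749) = Add(Add(-8, Mul(-7, I, Pow(182, Rational(1, 2)))), 35749) = Add(35741, Mul(-7, I, Pow(182, Rational(1, 2))))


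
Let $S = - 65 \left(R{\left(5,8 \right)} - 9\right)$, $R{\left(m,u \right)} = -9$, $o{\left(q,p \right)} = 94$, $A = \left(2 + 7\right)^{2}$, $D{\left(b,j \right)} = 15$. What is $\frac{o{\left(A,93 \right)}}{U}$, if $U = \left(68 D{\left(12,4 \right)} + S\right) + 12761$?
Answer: $\frac{94}{14951} \approx 0.0062872$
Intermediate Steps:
$A = 81$ ($A = 9^{2} = 81$)
$S = 1170$ ($S = - 65 \left(-9 - 9\right) = \left(-65\right) \left(-18\right) = 1170$)
$U = 14951$ ($U = \left(68 \cdot 15 + 1170\right) + 12761 = \left(1020 + 1170\right) + 12761 = 2190 + 12761 = 14951$)
$\frac{o{\left(A,93 \right)}}{U} = \frac{94}{14951}$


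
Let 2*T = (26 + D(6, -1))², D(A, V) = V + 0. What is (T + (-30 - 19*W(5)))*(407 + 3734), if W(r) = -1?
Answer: 2497023/2 ≈ 1.2485e+6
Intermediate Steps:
D(A, V) = V
T = 625/2 (T = (26 - 1)²/2 = (½)*25² = (½)*625 = 625/2 ≈ 312.50)
(T + (-30 - 19*W(5)))*(407 + 3734) = (625/2 + (-30 - 19*(-1)))*(407 + 3734) = (625/2 + (-30 + 19))*4141 = (625/2 - 11)*4141 = (603/2)*4141 = 2497023/2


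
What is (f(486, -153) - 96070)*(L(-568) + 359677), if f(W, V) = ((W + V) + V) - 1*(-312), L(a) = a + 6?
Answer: -34323493470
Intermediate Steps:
L(a) = 6 + a
f(W, V) = 312 + W + 2*V (f(W, V) = ((V + W) + V) + 312 = (W + 2*V) + 312 = 312 + W + 2*V)
(f(486, -153) - 96070)*(L(-568) + 359677) = ((312 + 486 + 2*(-153)) - 96070)*((6 - 568) + 359677) = ((312 + 486 - 306) - 96070)*(-562 + 359677) = (492 - 96070)*359115 = -95578*359115 = -34323493470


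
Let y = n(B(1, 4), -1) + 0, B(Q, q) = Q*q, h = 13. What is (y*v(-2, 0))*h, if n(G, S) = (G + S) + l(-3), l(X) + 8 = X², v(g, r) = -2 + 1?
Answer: -52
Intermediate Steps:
v(g, r) = -1
l(X) = -8 + X²
n(G, S) = 1 + G + S (n(G, S) = (G + S) + (-8 + (-3)²) = (G + S) + (-8 + 9) = (G + S) + 1 = 1 + G + S)
y = 4 (y = (1 + 1*4 - 1) + 0 = (1 + 4 - 1) + 0 = 4 + 0 = 4)
(y*v(-2, 0))*h = (4*(-1))*13 = -4*13 = -52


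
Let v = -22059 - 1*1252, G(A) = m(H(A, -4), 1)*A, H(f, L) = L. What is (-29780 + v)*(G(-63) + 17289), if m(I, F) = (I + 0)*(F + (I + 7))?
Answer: -971406027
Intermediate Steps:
m(I, F) = I*(7 + F + I) (m(I, F) = I*(F + (7 + I)) = I*(7 + F + I))
G(A) = -16*A (G(A) = (-4*(7 + 1 - 4))*A = (-4*4)*A = -16*A)
v = -23311 (v = -22059 - 1252 = -23311)
(-29780 + v)*(G(-63) + 17289) = (-29780 - 23311)*(-16*(-63) + 17289) = -53091*(1008 + 17289) = -53091*18297 = -971406027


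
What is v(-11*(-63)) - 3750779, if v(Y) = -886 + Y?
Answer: -3750972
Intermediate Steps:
v(-11*(-63)) - 3750779 = (-886 - 11*(-63)) - 3750779 = (-886 + 693) - 3750779 = -193 - 3750779 = -3750972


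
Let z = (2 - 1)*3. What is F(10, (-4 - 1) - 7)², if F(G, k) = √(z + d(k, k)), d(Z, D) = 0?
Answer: 3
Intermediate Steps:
z = 3 (z = 1*3 = 3)
F(G, k) = √3 (F(G, k) = √(3 + 0) = √3)
F(10, (-4 - 1) - 7)² = (√3)² = 3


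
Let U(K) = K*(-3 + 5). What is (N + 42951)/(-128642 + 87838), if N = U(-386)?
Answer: -42179/40804 ≈ -1.0337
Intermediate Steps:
U(K) = 2*K (U(K) = K*2 = 2*K)
N = -772 (N = 2*(-386) = -772)
(N + 42951)/(-128642 + 87838) = (-772 + 42951)/(-128642 + 87838) = 42179/(-40804) = 42179*(-1/40804) = -42179/40804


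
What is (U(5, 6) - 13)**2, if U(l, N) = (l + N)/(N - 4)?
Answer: 225/4 ≈ 56.250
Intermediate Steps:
U(l, N) = (N + l)/(-4 + N)
(U(5, 6) - 13)**2 = ((6 + 5)/(-4 + 6) - 13)**2 = (11/2 - 13)**2 = (-15/2)**2 = 225/4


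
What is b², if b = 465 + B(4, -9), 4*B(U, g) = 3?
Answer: 3470769/16 ≈ 2.1692e+5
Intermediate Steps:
B(U, g) = ¾ (B(U, g) = (¼)*3 = ¾)
b = 1863/4 (b = 465 + ¾ = 1863/4 ≈ 465.75)
b² = (1863/4)² = 3470769/16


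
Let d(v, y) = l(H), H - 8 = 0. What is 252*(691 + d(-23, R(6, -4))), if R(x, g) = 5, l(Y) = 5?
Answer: 175392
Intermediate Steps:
H = 8 (H = 8 + 0 = 8)
d(v, y) = 5
252*(691 + d(-23, R(6, -4))) = 252*(691 + 5) = 252*696 = 175392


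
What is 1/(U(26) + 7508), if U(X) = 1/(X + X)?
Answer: 52/390417 ≈ 0.00013319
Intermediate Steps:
U(X) = 1/(2*X)
1/(U(26) + 7508) = 1/((½)/26 + 7508) = 1/((½)*(1/26) + 7508) = 1/(1/52 + 7508) = 1/(390417/52) = 52/390417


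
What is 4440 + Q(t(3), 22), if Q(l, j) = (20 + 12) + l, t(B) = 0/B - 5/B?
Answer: 13411/3 ≈ 4470.3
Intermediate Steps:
t(B) = -5/B (t(B) = 0 - 5/B = -5/B)
Q(l, j) = 32 + l
4440 + Q(t(3), 22) = 4440 + (32 - 5/3) = 4440 + 91/3 = 13411/3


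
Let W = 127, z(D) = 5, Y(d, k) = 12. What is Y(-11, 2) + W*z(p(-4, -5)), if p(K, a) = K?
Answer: 647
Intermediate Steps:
Y(-11, 2) + W*z(p(-4, -5)) = 12 + 127*5 = 12 + 635 = 647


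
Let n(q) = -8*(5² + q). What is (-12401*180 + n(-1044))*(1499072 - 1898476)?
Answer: 888285679312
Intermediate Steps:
n(q) = -200 - 8*q (n(q) = -8*(25 + q) = -200 - 8*q)
(-12401*180 + n(-1044))*(1499072 - 1898476) = (-12401*180 + (-200 - 8*(-1044)))*(1499072 - 1898476) = (-2232180 + (-200 + 8352))*(-399404) = (-2232180 + 8152)*(-399404) = -2224028*(-399404) = 888285679312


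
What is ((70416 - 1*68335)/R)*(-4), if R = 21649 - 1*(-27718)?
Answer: -8324/49367 ≈ -0.16861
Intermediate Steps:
R = 49367 (R = 21649 + 27718 = 49367)
((70416 - 1*68335)/R)*(-4) = ((70416 - 1*68335)/49367)*(-4) = ((70416 - 68335)*(1/49367))*(-4) = (2081*(1/49367))*(-4) = (2081/49367)*(-4) = -8324/49367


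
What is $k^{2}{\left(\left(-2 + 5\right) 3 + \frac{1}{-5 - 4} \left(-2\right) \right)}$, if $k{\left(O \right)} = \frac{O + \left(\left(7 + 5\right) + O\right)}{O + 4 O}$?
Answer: $\frac{75076}{172225} \approx 0.43592$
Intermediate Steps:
$k{\left(O \right)} = \frac{12 + 2 O}{5 O}$ ($k{\left(O \right)} = \frac{O + \left(12 + O\right)}{5 O} = \left(12 + 2 O\right) \frac{1}{5 O} = \frac{12 + 2 O}{5 O}$)
$k^{2}{\left(\left(-2 + 5\right) 3 + \frac{1}{-5 - 4} \left(-2\right) \right)} = \left(\frac{2 \left(6 + \left(\left(-2 + 5\right) 3 + \frac{1}{-5 - 4} \left(-2\right)\right)\right)}{5 \left(\left(-2 + 5\right) 3 + \frac{1}{-5 - 4} \left(-2\right)\right)}\right)^{2} = \left(\frac{2 \left(6 + \left(3 \cdot 3 + \frac{1}{-9} \left(-2\right)\right)\right)}{5 \left(3 \cdot 3 + \frac{1}{-9} \left(-2\right)\right)}\right)^{2} = \left(\frac{2 \left(6 + \left(9 - - \frac{2}{9}\right)\right)}{5 \left(9 - - \frac{2}{9}\right)}\right)^{2} = \left(\frac{2 \left(6 + \left(9 + \frac{2}{9}\right)\right)}{5 \left(9 + \frac{2}{9}\right)}\right)^{2} = \left(\frac{2 \left(6 + \frac{83}{9}\right)}{5 \cdot \frac{83}{9}}\right)^{2} = \left(\frac{2}{5} \cdot \frac{9}{83} \cdot \frac{137}{9}\right)^{2} = \left(\frac{274}{415}\right)^{2} = \frac{75076}{172225}$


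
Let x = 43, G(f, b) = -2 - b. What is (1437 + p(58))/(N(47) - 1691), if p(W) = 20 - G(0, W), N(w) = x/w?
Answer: -71299/79434 ≈ -0.89759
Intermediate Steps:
N(w) = 43/w
p(W) = 22 + W (p(W) = 20 - (-2 - W) = 20 + (2 + W) = 22 + W)
(1437 + p(58))/(N(47) - 1691) = (1437 + (22 + 58))/(43/47 - 1691) = (1437 + 80)/(43*(1/47) - 1691) = 1517/(43/47 - 1691) = 1517/(-79434/47) = 1517*(-47/79434) = -71299/79434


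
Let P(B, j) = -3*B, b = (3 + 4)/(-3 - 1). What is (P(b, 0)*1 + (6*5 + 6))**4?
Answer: 741200625/256 ≈ 2.8953e+6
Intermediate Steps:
b = -7/4 (b = 7/(-4) = 7*(-1/4) = -7/4 ≈ -1.7500)
(P(b, 0)*1 + (6*5 + 6))**4 = (-3*(-7/4)*1 + (6*5 + 6))**4 = ((21/4)*1 + (30 + 6))**4 = (21/4 + 36)**4 = (165/4)**4 = 741200625/256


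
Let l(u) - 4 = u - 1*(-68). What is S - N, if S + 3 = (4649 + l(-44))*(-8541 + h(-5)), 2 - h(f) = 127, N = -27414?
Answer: -40503471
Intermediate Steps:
l(u) = 72 + u (l(u) = 4 + (u - 1*(-68)) = 4 + (u + 68) = 4 + (68 + u) = 72 + u)
h(f) = -125 (h(f) = 2 - 1*127 = 2 - 127 = -125)
S = -40530885 (S = -3 + (4649 + (72 - 44))*(-8541 - 125) = -3 + (4649 + 28)*(-8666) = -3 + 4677*(-8666) = -3 - 40530882 = -40530885)
S - N = -40530885 - 1*(-27414) = -40530885 + 27414 = -40503471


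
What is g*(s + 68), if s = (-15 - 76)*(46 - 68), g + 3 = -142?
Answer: -300150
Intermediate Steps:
g = -145 (g = -3 - 142 = -145)
s = 2002 (s = -91*(-22) = 2002)
g*(s + 68) = -145*(2002 + 68) = -145*2070 = -300150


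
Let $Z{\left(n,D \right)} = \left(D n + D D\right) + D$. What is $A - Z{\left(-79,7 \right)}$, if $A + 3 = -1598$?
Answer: $-1104$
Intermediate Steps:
$A = -1601$ ($A = -3 - 1598 = -1601$)
$Z{\left(n,D \right)} = D + D^{2} + D n$ ($Z{\left(n,D \right)} = \left(D n + D^{2}\right) + D = \left(D^{2} + D n\right) + D = D + D^{2} + D n$)
$A - Z{\left(-79,7 \right)} = -1601 - 7 \left(1 + 7 - 79\right) = -1601 - 7 \left(-71\right) = -1601 - -497 = -1601 + 497 = -1104$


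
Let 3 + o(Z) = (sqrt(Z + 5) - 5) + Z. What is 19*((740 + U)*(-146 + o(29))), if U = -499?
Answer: -572375 + 4579*sqrt(34) ≈ -5.4568e+5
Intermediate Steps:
o(Z) = -8 + Z + sqrt(5 + Z) (o(Z) = -3 + ((sqrt(Z + 5) - 5) + Z) = -3 + ((sqrt(5 + Z) - 5) + Z) = -3 + ((-5 + sqrt(5 + Z)) + Z) = -3 + (-5 + Z + sqrt(5 + Z)) = -8 + Z + sqrt(5 + Z))
19*((740 + U)*(-146 + o(29))) = 19*((740 - 499)*(-146 + (-8 + 29 + sqrt(5 + 29)))) = 19*(241*(-146 + (-8 + 29 + sqrt(34)))) = 19*(241*(-146 + (21 + sqrt(34)))) = 19*(241*(-125 + sqrt(34))) = 19*(-30125 + 241*sqrt(34)) = -572375 + 4579*sqrt(34)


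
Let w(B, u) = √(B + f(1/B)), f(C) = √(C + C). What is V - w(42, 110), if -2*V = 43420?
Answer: -21710 - √(18522 + 21*√21)/21 ≈ -21717.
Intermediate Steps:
f(C) = √2*√C (f(C) = √(2*C) = √2*√C)
w(B, u) = √(B + √2*√(1/B))
V = -21710 (V = -½*43420 = -21710)
V - w(42, 110) = -21710 - √(42 + √2*√(1/42)) = -21710 - √(42 + √2*(√42/42)) = -21710 - √(42 + √21/21)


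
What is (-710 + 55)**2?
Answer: 429025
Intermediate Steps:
(-710 + 55)**2 = (-655)**2 = 429025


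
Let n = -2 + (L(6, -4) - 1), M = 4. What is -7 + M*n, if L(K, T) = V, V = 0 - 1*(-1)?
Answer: -15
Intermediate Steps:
V = 1 (V = 0 + 1 = 1)
L(K, T) = 1
n = -2 (n = -2 + (1 - 1) = -2 + 0 = -2)
-7 + M*n = -7 + 4*(-2) = -7 - 8 = -15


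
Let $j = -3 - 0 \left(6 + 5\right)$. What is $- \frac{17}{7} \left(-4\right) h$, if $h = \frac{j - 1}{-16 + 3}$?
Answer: $\frac{272}{91} \approx 2.989$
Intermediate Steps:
$j = -3$ ($j = -3 - 0 \cdot 11 = -3 - 0 = -3 + 0 = -3$)
$h = \frac{4}{13}$ ($h = \frac{-3 - 1}{-16 + 3} = - \frac{4}{-13} = \left(-4\right) \left(- \frac{1}{13}\right) = \frac{4}{13} \approx 0.30769$)
$- \frac{17}{7} \left(-4\right) h = - \frac{17}{7} \left(-4\right) \frac{4}{13} = \left(-17\right) \frac{1}{7} \left(-4\right) \frac{4}{13} = \left(- \frac{17}{7}\right) \left(-4\right) \frac{4}{13} = \frac{68}{7} \cdot \frac{4}{13} = \frac{272}{91}$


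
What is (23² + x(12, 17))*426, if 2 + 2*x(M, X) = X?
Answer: 228549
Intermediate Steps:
x(M, X) = -1 + X/2
(23² + x(12, 17))*426 = (23² + (-1 + (½)*17))*426 = (529 + (-1 + 17/2))*426 = (529 + 15/2)*426 = (1073/2)*426 = 228549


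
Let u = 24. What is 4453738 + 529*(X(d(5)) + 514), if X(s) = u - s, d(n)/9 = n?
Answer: 4714535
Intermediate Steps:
d(n) = 9*n
X(s) = 24 - s
4453738 + 529*(X(d(5)) + 514) = 4453738 + 529*((24 - 9*5) + 514) = 4453738 + 529*((24 - 1*45) + 514) = 4453738 + 529*((24 - 45) + 514) = 4453738 + 529*(-21 + 514) = 4453738 + 529*493 = 4453738 + 260797 = 4714535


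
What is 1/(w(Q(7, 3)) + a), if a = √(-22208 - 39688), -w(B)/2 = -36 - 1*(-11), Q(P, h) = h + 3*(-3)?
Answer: 25/32198 - I*√15474/32198 ≈ 0.00077645 - 0.0038634*I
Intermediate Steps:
Q(P, h) = -9 + h (Q(P, h) = h - 9 = -9 + h)
w(B) = 50 (w(B) = -2*(-36 - 1*(-11)) = -2*(-36 + 11) = -2*(-25) = 50)
a = 2*I*√15474 (a = √(-61896) = 2*I*√15474 ≈ 248.79*I)
1/(w(Q(7, 3)) + a) = 1/(50 + 2*I*√15474)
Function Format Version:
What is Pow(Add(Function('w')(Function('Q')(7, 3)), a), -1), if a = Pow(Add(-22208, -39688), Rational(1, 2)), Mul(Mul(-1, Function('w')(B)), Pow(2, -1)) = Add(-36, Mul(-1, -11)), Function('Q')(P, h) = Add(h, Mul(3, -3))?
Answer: Add(Rational(25, 32198), Mul(Rational(-1, 32198), I, Pow(15474, Rational(1, 2)))) ≈ Add(0.00077645, Mul(-0.0038634, I))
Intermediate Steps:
Function('Q')(P, h) = Add(-9, h) (Function('Q')(P, h) = Add(h, -9) = Add(-9, h))
Function('w')(B) = 50 (Function('w')(B) = Mul(-2, Add(-36, Mul(-1, -11))) = Mul(-2, Add(-36, 11)) = Mul(-2, -25) = 50)
a = Mul(2, I, Pow(15474, Rational(1, 2))) (a = Pow(-61896, Rational(1, 2)) = Mul(2, I, Pow(15474, Rational(1, 2))) ≈ Mul(248.79, I))
Pow(Add(Function('w')(Function('Q')(7, 3)), a), -1) = Pow(Add(50, Mul(2, I, Pow(15474, Rational(1, 2)))), -1)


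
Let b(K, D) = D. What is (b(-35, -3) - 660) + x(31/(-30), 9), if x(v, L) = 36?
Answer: -627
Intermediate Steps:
(b(-35, -3) - 660) + x(31/(-30), 9) = (-3 - 660) + 36 = -663 + 36 = -627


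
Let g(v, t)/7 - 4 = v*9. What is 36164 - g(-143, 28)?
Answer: 45145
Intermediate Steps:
g(v, t) = 28 + 63*v (g(v, t) = 28 + 7*(v*9) = 28 + 7*(9*v) = 28 + 63*v)
36164 - g(-143, 28) = 36164 - (28 + 63*(-143)) = 36164 - (28 - 9009) = 36164 - 1*(-8981) = 36164 + 8981 = 45145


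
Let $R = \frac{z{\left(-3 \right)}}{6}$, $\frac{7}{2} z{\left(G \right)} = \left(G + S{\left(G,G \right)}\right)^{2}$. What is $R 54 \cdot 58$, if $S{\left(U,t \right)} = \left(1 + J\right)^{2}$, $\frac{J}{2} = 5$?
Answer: $\frac{14536656}{7} \approx 2.0767 \cdot 10^{6}$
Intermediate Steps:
$J = 10$ ($J = 2 \cdot 5 = 10$)
$S{\left(U,t \right)} = 121$ ($S{\left(U,t \right)} = \left(1 + 10\right)^{2} = 11^{2} = 121$)
$z{\left(G \right)} = \frac{2 \left(121 + G\right)^{2}}{7}$ ($z{\left(G \right)} = \frac{2 \left(G + 121\right)^{2}}{7} = \frac{2 \left(121 + G\right)^{2}}{7}$)
$R = \frac{13924}{21}$ ($R = \frac{\frac{2}{7} \left(121 - 3\right)^{2}}{6} = \frac{2 \cdot 118^{2}}{7} \cdot \frac{1}{6} = \frac{2}{7} \cdot 13924 \cdot \frac{1}{6} = \frac{27848}{7} \cdot \frac{1}{6} = \frac{13924}{21} \approx 663.05$)
$R 54 \cdot 58 = \frac{13924 \cdot 54 \cdot 58}{21} = \frac{13924}{21} \cdot 3132 = \frac{14536656}{7}$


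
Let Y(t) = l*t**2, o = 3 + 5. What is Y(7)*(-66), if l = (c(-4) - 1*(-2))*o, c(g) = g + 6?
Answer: -103488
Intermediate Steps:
c(g) = 6 + g
o = 8
l = 32 (l = ((6 - 4) - 1*(-2))*8 = (2 + 2)*8 = 4*8 = 32)
Y(t) = 32*t**2
Y(7)*(-66) = (32*7**2)*(-66) = (32*49)*(-66) = 1568*(-66) = -103488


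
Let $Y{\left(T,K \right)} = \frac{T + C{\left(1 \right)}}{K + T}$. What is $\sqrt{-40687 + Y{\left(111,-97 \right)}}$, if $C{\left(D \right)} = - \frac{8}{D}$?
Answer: $\frac{i \sqrt{7973210}}{14} \approx 201.69 i$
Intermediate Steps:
$Y{\left(T,K \right)} = \frac{-8 + T}{K + T}$ ($Y{\left(T,K \right)} = \frac{T - \frac{8}{1}}{K + T} = \frac{T - 8}{K + T} = \frac{-8 + T}{K + T}$)
$\sqrt{-40687 + Y{\left(111,-97 \right)}} = \sqrt{-40687 + \frac{-8 + 111}{-97 + 111}} = \sqrt{-40687 + \frac{1}{14} \cdot 103} = \sqrt{-40687 + \frac{103}{14}} = \sqrt{- \frac{569515}{14}} = \frac{i \sqrt{7973210}}{14}$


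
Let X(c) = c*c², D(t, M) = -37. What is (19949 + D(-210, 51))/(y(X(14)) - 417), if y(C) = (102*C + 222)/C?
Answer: -27319264/432069 ≈ -63.229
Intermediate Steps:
X(c) = c³
y(C) = (222 + 102*C)/C
(19949 + D(-210, 51))/(y(X(14)) - 417) = (19949 - 37)/((102 + 222/(14³)) - 417) = 19912/((102 + 222/2744) - 417) = 19912/((102 + 222*(1/2744)) - 417) = 19912/((102 + 111/1372) - 417) = 19912/(140055/1372 - 417) = 19912/(-432069/1372) = 19912*(-1372/432069) = -27319264/432069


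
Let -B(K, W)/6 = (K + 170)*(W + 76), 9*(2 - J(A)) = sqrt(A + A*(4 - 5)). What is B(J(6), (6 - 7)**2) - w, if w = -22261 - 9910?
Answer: -47293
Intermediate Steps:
J(A) = 2 (J(A) = 2 - sqrt(A + A*(4 - 5))/9 = 2 - sqrt(A + A*(-1))/9 = 2 - sqrt(A - A)/9 = 2 - sqrt(0)/9 = 2 - 1/9*0 = 2 + 0 = 2)
B(K, W) = -6*(76 + W)*(170 + K) (B(K, W) = -6*(K + 170)*(W + 76) = -6*(170 + K)*(76 + W) = -6*(76 + W)*(170 + K))
w = -32171
B(J(6), (6 - 7)**2) - w = (-77520 - 1020*(6 - 7)**2 - 456*2 - 6*2*(6 - 7)**2) - 1*(-32171) = (-77520 - 1020*(-1)**2 - 912 - 6*2*(-1)**2) + 32171 = (-77520 - 1020*1 - 912 - 6*2*1) + 32171 = (-77520 - 1020 - 912 - 12) + 32171 = -79464 + 32171 = -47293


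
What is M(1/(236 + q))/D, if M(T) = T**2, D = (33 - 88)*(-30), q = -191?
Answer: 1/3341250 ≈ 2.9929e-7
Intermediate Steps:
D = 1650 (D = -55*(-30) = 1650)
M(1/(236 + q))/D = (1/(236 - 191))**2/1650 = (1/45)**2*(1/1650) = (1/2025)*(1/1650) = 1/3341250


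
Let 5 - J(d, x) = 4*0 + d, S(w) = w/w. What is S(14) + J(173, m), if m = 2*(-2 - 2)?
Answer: -167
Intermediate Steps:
S(w) = 1
m = -8 (m = 2*(-4) = -8)
J(d, x) = 5 - d (J(d, x) = 5 - (4*0 + d) = 5 - (0 + d) = 5 - d)
S(14) + J(173, m) = 1 + (5 - 1*173) = 1 + (5 - 173) = 1 - 168 = -167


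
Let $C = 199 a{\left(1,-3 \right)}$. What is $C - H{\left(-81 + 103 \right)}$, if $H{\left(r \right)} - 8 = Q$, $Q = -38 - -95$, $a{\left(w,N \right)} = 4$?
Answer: $731$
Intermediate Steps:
$Q = 57$ ($Q = -38 + 95 = 57$)
$H{\left(r \right)} = 65$ ($H{\left(r \right)} = 8 + 57 = 65$)
$C = 796$ ($C = 199 \cdot 4 = 796$)
$C - H{\left(-81 + 103 \right)} = 796 - 65 = 731$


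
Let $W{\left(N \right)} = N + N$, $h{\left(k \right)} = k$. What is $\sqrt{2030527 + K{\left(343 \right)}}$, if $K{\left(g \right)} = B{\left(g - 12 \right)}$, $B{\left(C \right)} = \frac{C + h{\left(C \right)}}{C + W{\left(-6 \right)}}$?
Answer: $\frac{45 \sqrt{102038849}}{319} \approx 1425.0$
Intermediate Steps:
$W{\left(N \right)} = 2 N$
$B{\left(C \right)} = \frac{2 C}{-12 + C}$ ($B{\left(C \right)} = \frac{C + C}{C + 2 \left(-6\right)} = \frac{2 C}{C - 12} = \frac{2 C}{-12 + C}$)
$K{\left(g \right)} = \frac{2 \left(-12 + g\right)}{-24 + g}$ ($K{\left(g \right)} = \frac{2 \left(g - 12\right)}{-12 + \left(g - 12\right)} = \frac{2 \left(-12 + g\right)}{-12 + \left(-12 + g\right)} = \frac{2 \left(-12 + g\right)}{-24 + g}$)
$\sqrt{2030527 + K{\left(343 \right)}} = \sqrt{2030527 + \frac{2 \left(-12 + 343\right)}{-24 + 343}} = \sqrt{2030527 + 2 \cdot \frac{1}{319} \cdot 331} = \sqrt{2030527 + \frac{662}{319}} = \sqrt{\frac{647738775}{319}} = \frac{45 \sqrt{102038849}}{319}$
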